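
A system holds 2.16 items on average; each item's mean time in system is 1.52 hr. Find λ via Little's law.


Little's law: L = λW → λ = L / W
= 2.16 / 1.52
= 1.42 per hour


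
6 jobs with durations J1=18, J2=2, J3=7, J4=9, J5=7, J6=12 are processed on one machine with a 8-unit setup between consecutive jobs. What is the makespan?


Makespan = Σ processing + (n-1) × setup
= (18 + 2 + 7 + 9 + 7 + 12) + (6-1)×8
= 55 + 40
= 95 time units


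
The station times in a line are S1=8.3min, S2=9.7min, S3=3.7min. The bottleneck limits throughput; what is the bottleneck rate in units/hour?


Bottleneck = longest station time
Station times: [8.3, 9.7, 3.7]
Max = 9.7 min
Rate = 60 / 9.7
= 6.19 units/hour (bottleneck: 9.7min)


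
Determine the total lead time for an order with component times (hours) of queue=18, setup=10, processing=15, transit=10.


Lead time = queue + setup + processing + transit
= 18 + 10 + 15 + 10
= 53 hours


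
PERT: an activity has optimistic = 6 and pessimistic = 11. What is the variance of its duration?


σ² = ((p - o) / 6)² = (p - o)² / 36
= (11 - 6)² / 36
= 5² / 36
= 25 / 36
= 0.6944


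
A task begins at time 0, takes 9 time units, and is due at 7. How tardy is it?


Completion = start + processing = 0 + 9 = 9
Tardiness = max(0, C - d) = max(0, 9 - 7)
= max(0, 2)
= 2


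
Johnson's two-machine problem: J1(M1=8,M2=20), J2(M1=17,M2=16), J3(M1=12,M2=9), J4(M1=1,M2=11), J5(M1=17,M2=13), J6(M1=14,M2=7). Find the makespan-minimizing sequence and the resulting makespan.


Johnson's rule:
Group 1 (M1≤M2, sort by M1): ['J4', 'J1']
Group 2 (M1>M2, sort desc M2): ['J2', 'J5', 'J3', 'J6']
Sequence: J4 → J1 → J2 → J5 → J3 → J6
Makespan calculation:
  J4: M1 done=1, M2 done=12
  J1: M1 done=9, M2 done=32
  J2: M1 done=26, M2 done=48
  J5: M1 done=43, M2 done=61
  J3: M1 done=55, M2 done=70
  J6: M1 done=69, M2 done=77
= Sequence: J4 → J1 → J2 → J5 → J3 → J6, Makespan: 77


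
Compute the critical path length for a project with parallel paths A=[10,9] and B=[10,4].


Path A: 10 + 9 = 19
Path B: 10 + 4 = 14
Critical path = longest = max(19, 14)
= 19 (Path A)


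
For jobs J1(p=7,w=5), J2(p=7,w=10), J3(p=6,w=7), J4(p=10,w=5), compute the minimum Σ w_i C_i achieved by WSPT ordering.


WSPT order (by p/w): J2 → J3 → J1 → J4
  J2: C=7, w·C=10×7=70
  J3: C=13, w·C=7×13=91
  J1: C=20, w·C=5×20=100
  J4: C=30, w·C=5×30=150
Σ w·C = 411
= 411


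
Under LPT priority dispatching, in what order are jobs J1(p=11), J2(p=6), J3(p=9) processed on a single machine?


LPT: sort by longest processing time first
  J1: p=11
  J3: p=9
  J2: p=6
Order: J1 → J3 → J2


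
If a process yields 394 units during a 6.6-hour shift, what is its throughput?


Throughput = units / time
= 394 / 6.6
= 59.7 units/hour


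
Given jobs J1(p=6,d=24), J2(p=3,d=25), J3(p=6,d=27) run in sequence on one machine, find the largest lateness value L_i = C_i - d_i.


Lateness per job (L = C - d):
  J1: C=6, d=24, L=-18
  J2: C=9, d=25, L=-16
  J3: C=15, d=27, L=-12
Lmax = max(-18, -16, -12)
= -12


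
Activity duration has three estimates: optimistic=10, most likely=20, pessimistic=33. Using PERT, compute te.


te = (o + 4m + p) / 6
= (10 + 4×20 + 33) / 6
= (10 + 80 + 33) / 6
= 123 / 6
= 20.50


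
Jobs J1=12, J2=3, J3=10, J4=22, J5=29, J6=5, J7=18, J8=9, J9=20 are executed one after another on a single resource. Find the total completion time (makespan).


Sequential makespan: sum all processing times
= 12 + 3 + 10 + 22 + 29 + 5 + 18 + 9 + 20
= 128 time units


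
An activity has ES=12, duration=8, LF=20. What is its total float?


EF = ES + duration = 12 + 8 = 20
LS = LF - duration = 20 - 8 = 12
Total Float = LF - EF = 20 - 20
(or LS - ES = 12 - 12)
= 0


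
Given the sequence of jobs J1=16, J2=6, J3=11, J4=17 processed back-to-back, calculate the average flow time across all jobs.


Completion times:
  J1: completes at 16
  J2: completes at 22
  J3: completes at 33
  J4: completes at 50
Sum = 121
Average = 121/4
= 30.25


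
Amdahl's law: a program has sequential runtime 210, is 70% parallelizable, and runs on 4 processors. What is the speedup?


Amdahl's law: T_p = T × ((1-p) + p/N)
= 210 × ((1-0.7) + 0.7/4)
= 210 × (0.30 + 0.1750)
= 210 × 0.4750
= 99.75
Speedup = 210/99.75
= 2.11×


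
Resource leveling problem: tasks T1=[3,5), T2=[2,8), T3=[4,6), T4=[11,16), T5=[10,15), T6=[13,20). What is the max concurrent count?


Check each time point for overlaps:
  t=4: 3 tasks active (T1, T2, T3)
Max concurrent = 3


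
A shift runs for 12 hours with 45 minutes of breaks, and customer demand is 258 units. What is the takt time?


Available = 12×60 - 45 = 675 min
Takt time = 675 / 258
= 2.62 min/unit


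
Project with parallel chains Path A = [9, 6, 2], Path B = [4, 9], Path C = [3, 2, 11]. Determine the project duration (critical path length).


Path A: 9 + 6 + 2 = 17
Path B: 4 + 9 = 13
Path C: 3 + 2 + 11 = 16
Critical path = longest = max(17, 13, 16)
= 17 (Path A)


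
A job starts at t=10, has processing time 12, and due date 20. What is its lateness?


Completion = 10 + 12 = 22
Lateness = C - d = 22 - 20
= 2


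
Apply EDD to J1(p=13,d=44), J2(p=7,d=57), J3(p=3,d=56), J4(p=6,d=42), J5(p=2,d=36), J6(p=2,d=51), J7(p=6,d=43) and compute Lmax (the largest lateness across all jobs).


EDD order: J5 → J4 → J7 → J1 → J6 → J3 → J2
Completion and lateness:
  J5: C=2, d=36, L=2-36=-34
  J4: C=8, d=42, L=8-42=-34
  J7: C=14, d=43, L=14-43=-29
  J1: C=27, d=44, L=27-44=-17
  J6: C=29, d=51, L=29-51=-22
  J3: C=32, d=56, L=32-56=-24
  J2: C=39, d=57, L=39-57=-18
Lmax = max(-34, -34, -29, -17, -22, -24, -18)
= -17


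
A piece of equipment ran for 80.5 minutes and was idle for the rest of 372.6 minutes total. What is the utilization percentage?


Utilization = busy / total × 100
= 80.5 / 372.6 × 100
= 21.6%


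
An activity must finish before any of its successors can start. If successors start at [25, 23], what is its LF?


LF = min of all successor start times
Successors start at: [25, 23]
LF = min(25, 23)
= 23


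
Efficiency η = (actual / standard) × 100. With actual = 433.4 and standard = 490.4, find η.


Efficiency = (actual / standard) × 100
= (433.4 / 490.4) × 100
= 88.4%


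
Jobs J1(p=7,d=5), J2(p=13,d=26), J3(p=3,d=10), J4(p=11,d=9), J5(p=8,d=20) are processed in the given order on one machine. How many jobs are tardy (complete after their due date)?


Completion vs due date:
  J1: C=7, d=5 → TARDY
  J2: C=20, d=26 → on time
  J3: C=23, d=10 → TARDY
  J4: C=34, d=9 → TARDY
  J5: C=42, d=20 → TARDY
Tardy jobs: J1, J3, J4, J5
Count = 4


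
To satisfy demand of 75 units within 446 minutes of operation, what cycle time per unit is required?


Cycle time = available time / demand
= 446 / 75
= 5.95 min/unit


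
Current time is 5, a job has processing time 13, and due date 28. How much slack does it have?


Slack = due - current_time - processing
= 28 - 5 - 13
= 10


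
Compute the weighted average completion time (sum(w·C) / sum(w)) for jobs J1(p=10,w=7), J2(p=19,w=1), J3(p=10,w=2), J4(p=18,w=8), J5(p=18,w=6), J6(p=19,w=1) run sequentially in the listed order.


Completion times:
  J1: C=10, w×C=7×10=70
  J2: C=29, w×C=1×29=29
  J3: C=39, w×C=2×39=78
  J4: C=57, w×C=8×57=456
  J5: C=75, w×C=6×75=450
  J6: C=94, w×C=1×94=94
Sum w×C = 1177
Sum w = 25
Weighted avg = 1177/25
= 47.08


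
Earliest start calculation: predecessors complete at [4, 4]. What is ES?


ES = max of all predecessor completion times
Predecessors: [4, 4]
ES = max(4, 4)
= 4


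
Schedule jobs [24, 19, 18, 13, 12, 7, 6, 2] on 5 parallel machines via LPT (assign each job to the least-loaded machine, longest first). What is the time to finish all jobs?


Jobs (LPT sorted): [24, 19, 18, 13, 12, 7, 6, 2]
Machines: 5
  J=24 → Machine 1 (load: 0+24=24)
  J=19 → Machine 2 (load: 0+19=19)
  J=18 → Machine 3 (load: 0+18=18)
  J=13 → Machine 4 (load: 0+13=13)
  J=12 → Machine 5 (load: 0+12=12)
  J=7 → Machine 5 (load: 12+7=19)
  J=6 → Machine 4 (load: 13+6=19)
  J=2 → Machine 3 (load: 18+2=20)
Machine loads: [24, 19, 20, 19, 19]
Makespan = max = 24 time units


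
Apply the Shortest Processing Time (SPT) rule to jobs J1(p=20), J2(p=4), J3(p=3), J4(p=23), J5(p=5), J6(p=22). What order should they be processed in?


SPT: sort by shortest processing time
  J3: p=3
  J2: p=4
  J5: p=5
  J1: p=20
  J6: p=22
  J4: p=23
Order: J3 → J2 → J5 → J1 → J6 → J4


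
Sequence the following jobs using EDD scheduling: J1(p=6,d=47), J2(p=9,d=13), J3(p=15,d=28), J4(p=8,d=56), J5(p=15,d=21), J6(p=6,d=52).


EDD: sort by earliest due date
  J2: d=13, p=9
  J5: d=21, p=15
  J3: d=28, p=15
  J1: d=47, p=6
  J6: d=52, p=6
  J4: d=56, p=8
Order: J2 → J5 → J3 → J1 → J6 → J4


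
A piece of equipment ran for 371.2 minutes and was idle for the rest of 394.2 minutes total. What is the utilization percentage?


Utilization = busy / total × 100
= 371.2 / 394.2 × 100
= 94.2%


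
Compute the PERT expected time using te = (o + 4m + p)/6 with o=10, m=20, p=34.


te = (o + 4m + p) / 6
= (10 + 4×20 + 34) / 6
= (10 + 80 + 34) / 6
= 124 / 6
= 20.67


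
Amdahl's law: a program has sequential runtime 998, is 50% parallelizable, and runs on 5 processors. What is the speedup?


Amdahl's law: T_p = T × ((1-p) + p/N)
= 998 × ((1-0.5) + 0.5/5)
= 998 × (0.50 + 0.1000)
= 998 × 0.6000
= 598.80
Speedup = 998/598.80
= 1.67×


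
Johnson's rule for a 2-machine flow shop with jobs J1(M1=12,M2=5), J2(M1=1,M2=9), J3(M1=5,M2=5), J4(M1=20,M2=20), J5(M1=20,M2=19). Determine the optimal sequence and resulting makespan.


Johnson's rule:
Group 1 (M1≤M2, sort by M1): ['J2', 'J3', 'J4']
Group 2 (M1>M2, sort desc M2): ['J5', 'J1']
Sequence: J2 → J3 → J4 → J5 → J1
Makespan calculation:
  J2: M1 done=1, M2 done=10
  J3: M1 done=6, M2 done=15
  J4: M1 done=26, M2 done=46
  J5: M1 done=46, M2 done=65
  J1: M1 done=58, M2 done=70
= Sequence: J2 → J3 → J4 → J5 → J1, Makespan: 70


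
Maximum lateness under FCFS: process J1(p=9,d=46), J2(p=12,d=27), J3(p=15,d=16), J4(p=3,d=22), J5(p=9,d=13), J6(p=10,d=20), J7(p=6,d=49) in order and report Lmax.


Lateness per job (L = C - d):
  J1: C=9, d=46, L=-37
  J2: C=21, d=27, L=-6
  J3: C=36, d=16, L=20
  J4: C=39, d=22, L=17
  J5: C=48, d=13, L=35
  J6: C=58, d=20, L=38
  J7: C=64, d=49, L=15
Lmax = max(-37, -6, 20, 17, 35, 38, 15)
= 38


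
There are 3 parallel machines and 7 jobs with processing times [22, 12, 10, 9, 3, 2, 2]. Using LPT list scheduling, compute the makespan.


Jobs (LPT sorted): [22, 12, 10, 9, 3, 2, 2]
Machines: 3
  J=22 → Machine 1 (load: 0+22=22)
  J=12 → Machine 2 (load: 0+12=12)
  J=10 → Machine 3 (load: 0+10=10)
  J=9 → Machine 3 (load: 10+9=19)
  J=3 → Machine 2 (load: 12+3=15)
  J=2 → Machine 2 (load: 15+2=17)
  J=2 → Machine 2 (load: 17+2=19)
Machine loads: [22, 19, 19]
Makespan = max = 22 time units


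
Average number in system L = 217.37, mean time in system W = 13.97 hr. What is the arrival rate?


Little's law: L = λW → λ = L / W
= 217.37 / 13.97
= 15.56 per hour


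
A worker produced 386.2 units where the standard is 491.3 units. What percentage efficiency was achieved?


Efficiency = (actual / standard) × 100
= (386.2 / 491.3) × 100
= 78.6%


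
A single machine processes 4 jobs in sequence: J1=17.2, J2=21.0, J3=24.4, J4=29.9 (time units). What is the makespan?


Sequential makespan: sum all processing times
= 17.2 + 21.0 + 24.4 + 29.9
= 92.5 time units


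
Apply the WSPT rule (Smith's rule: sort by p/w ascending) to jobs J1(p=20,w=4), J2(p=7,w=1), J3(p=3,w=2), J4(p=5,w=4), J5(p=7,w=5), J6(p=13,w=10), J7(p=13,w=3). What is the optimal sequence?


WSPT (Smith's rule): sort by p/w ascending
  J4: p/w = 5/4 = 1.250
  J6: p/w = 13/10 = 1.300
  J5: p/w = 7/5 = 1.400
  J3: p/w = 3/2 = 1.500
  J7: p/w = 13/3 = 4.333
  J1: p/w = 20/4 = 5.000
  J2: p/w = 7/1 = 7.000
Order: J4 → J6 → J5 → J3 → J7 → J1 → J2


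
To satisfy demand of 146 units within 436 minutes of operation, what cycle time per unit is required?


Cycle time = available time / demand
= 436 / 146
= 2.99 min/unit


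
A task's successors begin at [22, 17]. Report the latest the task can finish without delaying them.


LF = min of all successor start times
Successors start at: [22, 17]
LF = min(22, 17)
= 17


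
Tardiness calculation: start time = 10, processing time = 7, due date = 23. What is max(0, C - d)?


Completion = start + processing = 10 + 7 = 17
Tardiness = max(0, C - d) = max(0, 17 - 23)
= max(0, -6)
= 0


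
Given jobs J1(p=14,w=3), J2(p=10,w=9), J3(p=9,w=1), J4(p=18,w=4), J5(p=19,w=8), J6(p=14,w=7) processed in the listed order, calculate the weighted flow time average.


Completion times:
  J1: C=14, w×C=3×14=42
  J2: C=24, w×C=9×24=216
  J3: C=33, w×C=1×33=33
  J4: C=51, w×C=4×51=204
  J5: C=70, w×C=8×70=560
  J6: C=84, w×C=7×84=588
Sum w×C = 1643
Sum w = 32
Weighted avg = 1643/32
= 51.34


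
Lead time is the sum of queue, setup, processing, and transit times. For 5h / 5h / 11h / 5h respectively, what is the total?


Lead time = queue + setup + processing + transit
= 5 + 5 + 11 + 5
= 26 hours


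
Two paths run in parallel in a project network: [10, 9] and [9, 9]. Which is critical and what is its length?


Path A: 10 + 9 = 19
Path B: 9 + 9 = 18
Critical path = longest = max(19, 18)
= 19 (Path A)


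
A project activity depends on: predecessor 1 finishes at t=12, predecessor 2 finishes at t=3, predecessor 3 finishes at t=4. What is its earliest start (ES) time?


ES = max of all predecessor completion times
Predecessors: [12, 3, 4]
ES = max(12, 3, 4)
= 12


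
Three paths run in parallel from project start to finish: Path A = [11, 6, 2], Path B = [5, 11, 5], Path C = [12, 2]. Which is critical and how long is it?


Path A: 11 + 6 + 2 = 19
Path B: 5 + 11 + 5 = 21
Path C: 12 + 2 = 14
Critical path = longest = max(19, 21, 14)
= 21 (Path B)


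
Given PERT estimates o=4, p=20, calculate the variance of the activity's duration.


σ² = ((p - o) / 6)² = (p - o)² / 36
= (20 - 4)² / 36
= 16² / 36
= 256 / 36
= 7.1111


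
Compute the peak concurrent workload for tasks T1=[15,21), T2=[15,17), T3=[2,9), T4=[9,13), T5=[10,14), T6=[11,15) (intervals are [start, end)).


Check each time point for overlaps:
  t=11: 3 tasks active (T4, T5, T6)
Max concurrent = 3


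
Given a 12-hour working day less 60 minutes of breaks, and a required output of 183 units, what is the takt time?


Available = 12×60 - 60 = 660 min
Takt time = 660 / 183
= 3.61 min/unit


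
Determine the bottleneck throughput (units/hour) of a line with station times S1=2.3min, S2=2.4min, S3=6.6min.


Bottleneck = longest station time
Station times: [2.3, 2.4, 6.6]
Max = 6.6 min
Rate = 60 / 6.6
= 9.09 units/hour (bottleneck: 6.6min)


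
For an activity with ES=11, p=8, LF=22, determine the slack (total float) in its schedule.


EF = ES + duration = 11 + 8 = 19
LS = LF - duration = 22 - 8 = 14
Total Float = LF - EF = 22 - 19
(or LS - ES = 14 - 11)
= 3


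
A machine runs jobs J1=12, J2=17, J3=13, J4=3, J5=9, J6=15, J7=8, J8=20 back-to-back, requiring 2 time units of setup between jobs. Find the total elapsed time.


Makespan = Σ processing + (n-1) × setup
= (12 + 17 + 13 + 3 + 9 + 15 + 8 + 20) + (8-1)×2
= 97 + 14
= 111 time units


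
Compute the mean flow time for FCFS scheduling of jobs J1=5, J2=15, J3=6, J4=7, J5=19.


Completion times:
  J1: completes at 5
  J2: completes at 20
  J3: completes at 26
  J4: completes at 33
  J5: completes at 52
Sum = 136
Average = 136/5
= 27.20


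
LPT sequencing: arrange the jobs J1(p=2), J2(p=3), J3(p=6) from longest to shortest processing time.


LPT: sort by longest processing time first
  J3: p=6
  J2: p=3
  J1: p=2
Order: J3 → J2 → J1


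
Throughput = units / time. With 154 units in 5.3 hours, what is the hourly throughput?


Throughput = units / time
= 154 / 5.3
= 29.1 units/hour


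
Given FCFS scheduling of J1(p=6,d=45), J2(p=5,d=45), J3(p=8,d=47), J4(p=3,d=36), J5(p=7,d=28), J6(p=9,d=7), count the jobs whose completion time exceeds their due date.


Completion vs due date:
  J1: C=6, d=45 → on time
  J2: C=11, d=45 → on time
  J3: C=19, d=47 → on time
  J4: C=22, d=36 → on time
  J5: C=29, d=28 → TARDY
  J6: C=38, d=7 → TARDY
Tardy jobs: J5, J6
Count = 2


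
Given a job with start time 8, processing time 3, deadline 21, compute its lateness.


Completion = 8 + 3 = 11
Lateness = C - d = 11 - 21
= -10


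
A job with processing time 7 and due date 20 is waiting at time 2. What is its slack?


Slack = due - current_time - processing
= 20 - 2 - 7
= 11


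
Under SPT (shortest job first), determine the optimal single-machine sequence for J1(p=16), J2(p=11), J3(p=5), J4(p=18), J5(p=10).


SPT: sort by shortest processing time
  J3: p=5
  J5: p=10
  J2: p=11
  J1: p=16
  J4: p=18
Order: J3 → J5 → J2 → J1 → J4


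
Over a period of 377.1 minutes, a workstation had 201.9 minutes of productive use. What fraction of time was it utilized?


Utilization = busy / total × 100
= 201.9 / 377.1 × 100
= 53.5%


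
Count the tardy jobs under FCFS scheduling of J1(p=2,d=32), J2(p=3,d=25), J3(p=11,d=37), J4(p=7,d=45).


Completion vs due date:
  J1: C=2, d=32 → on time
  J2: C=5, d=25 → on time
  J3: C=16, d=37 → on time
  J4: C=23, d=45 → on time
Tardy jobs: none
Count = 0


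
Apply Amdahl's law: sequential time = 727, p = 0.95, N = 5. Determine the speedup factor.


Amdahl's law: T_p = T × ((1-p) + p/N)
= 727 × ((1-0.95) + 0.95/5)
= 727 × (0.05 + 0.1900)
= 727 × 0.2400
= 174.48
Speedup = 727/174.48
= 4.17×


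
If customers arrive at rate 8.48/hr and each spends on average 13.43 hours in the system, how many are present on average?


Little's law: L = λ × W
= 8.48 × 13.43
= 113.89


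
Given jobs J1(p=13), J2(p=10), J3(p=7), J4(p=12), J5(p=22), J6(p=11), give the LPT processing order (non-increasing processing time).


LPT: sort by longest processing time first
  J5: p=22
  J1: p=13
  J4: p=12
  J6: p=11
  J2: p=10
  J3: p=7
Order: J5 → J1 → J4 → J6 → J2 → J3


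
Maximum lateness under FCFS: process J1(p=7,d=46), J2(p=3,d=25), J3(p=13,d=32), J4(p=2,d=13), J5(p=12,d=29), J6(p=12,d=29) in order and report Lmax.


Lateness per job (L = C - d):
  J1: C=7, d=46, L=-39
  J2: C=10, d=25, L=-15
  J3: C=23, d=32, L=-9
  J4: C=25, d=13, L=12
  J5: C=37, d=29, L=8
  J6: C=49, d=29, L=20
Lmax = max(-39, -15, -9, 12, 8, 20)
= 20


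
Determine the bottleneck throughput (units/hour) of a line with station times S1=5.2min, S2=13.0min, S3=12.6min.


Bottleneck = longest station time
Station times: [5.2, 13.0, 12.6]
Max = 13.0 min
Rate = 60 / 13.0
= 4.62 units/hour (bottleneck: 13.0min)


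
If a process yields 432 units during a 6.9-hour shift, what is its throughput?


Throughput = units / time
= 432 / 6.9
= 62.6 units/hour


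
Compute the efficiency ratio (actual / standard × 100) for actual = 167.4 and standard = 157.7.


Efficiency = (actual / standard) × 100
= (167.4 / 157.7) × 100
= 106.2%


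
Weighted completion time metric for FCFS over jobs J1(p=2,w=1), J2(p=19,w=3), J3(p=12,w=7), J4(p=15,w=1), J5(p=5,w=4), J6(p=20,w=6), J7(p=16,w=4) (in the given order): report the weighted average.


Completion times:
  J1: C=2, w×C=1×2=2
  J2: C=21, w×C=3×21=63
  J3: C=33, w×C=7×33=231
  J4: C=48, w×C=1×48=48
  J5: C=53, w×C=4×53=212
  J6: C=73, w×C=6×73=438
  J7: C=89, w×C=4×89=356
Sum w×C = 1350
Sum w = 26
Weighted avg = 1350/26
= 51.92


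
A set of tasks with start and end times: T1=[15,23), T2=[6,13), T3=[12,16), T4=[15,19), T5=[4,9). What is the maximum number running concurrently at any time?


Check each time point for overlaps:
  t=15: 3 tasks active (T1, T3, T4)
Max concurrent = 3


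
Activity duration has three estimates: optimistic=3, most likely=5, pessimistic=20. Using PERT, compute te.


te = (o + 4m + p) / 6
= (3 + 4×5 + 20) / 6
= (3 + 20 + 20) / 6
= 43 / 6
= 7.17


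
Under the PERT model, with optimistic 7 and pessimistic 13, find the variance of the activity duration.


σ² = ((p - o) / 6)² = (p - o)² / 36
= (13 - 7)² / 36
= 6² / 36
= 36 / 36
= 1.0000


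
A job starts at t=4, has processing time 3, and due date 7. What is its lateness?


Completion = 4 + 3 = 7
Lateness = C - d = 7 - 7
= 0


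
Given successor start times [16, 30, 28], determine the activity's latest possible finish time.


LF = min of all successor start times
Successors start at: [16, 30, 28]
LF = min(16, 30, 28)
= 16


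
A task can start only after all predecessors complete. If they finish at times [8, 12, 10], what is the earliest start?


ES = max of all predecessor completion times
Predecessors: [8, 12, 10]
ES = max(8, 12, 10)
= 12


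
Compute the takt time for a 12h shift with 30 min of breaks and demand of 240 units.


Available = 12×60 - 30 = 690 min
Takt time = 690 / 240
= 2.88 min/unit


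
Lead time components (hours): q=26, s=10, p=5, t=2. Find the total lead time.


Lead time = queue + setup + processing + transit
= 26 + 10 + 5 + 2
= 43 hours


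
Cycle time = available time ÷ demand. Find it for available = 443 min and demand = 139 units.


Cycle time = available time / demand
= 443 / 139
= 3.19 min/unit


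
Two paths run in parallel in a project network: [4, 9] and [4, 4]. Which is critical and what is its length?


Path A: 4 + 9 = 13
Path B: 4 + 4 = 8
Critical path = longest = max(13, 8)
= 13 (Path A)


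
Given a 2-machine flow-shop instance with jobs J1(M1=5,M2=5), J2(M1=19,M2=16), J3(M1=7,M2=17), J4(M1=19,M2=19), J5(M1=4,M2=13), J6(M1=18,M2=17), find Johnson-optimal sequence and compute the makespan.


Johnson's rule:
Group 1 (M1≤M2, sort by M1): ['J5', 'J1', 'J3', 'J4']
Group 2 (M1>M2, sort desc M2): ['J6', 'J2']
Sequence: J5 → J1 → J3 → J4 → J6 → J2
Makespan calculation:
  J5: M1 done=4, M2 done=17
  J1: M1 done=9, M2 done=22
  J3: M1 done=16, M2 done=39
  J4: M1 done=35, M2 done=58
  J6: M1 done=53, M2 done=75
  J2: M1 done=72, M2 done=91
= Sequence: J5 → J1 → J3 → J4 → J6 → J2, Makespan: 91


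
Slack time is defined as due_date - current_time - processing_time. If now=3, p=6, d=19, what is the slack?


Slack = due - current_time - processing
= 19 - 3 - 6
= 10


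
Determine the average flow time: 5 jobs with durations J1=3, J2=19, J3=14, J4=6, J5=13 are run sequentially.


Completion times:
  J1: completes at 3
  J2: completes at 22
  J3: completes at 36
  J4: completes at 42
  J5: completes at 55
Sum = 158
Average = 158/5
= 31.60


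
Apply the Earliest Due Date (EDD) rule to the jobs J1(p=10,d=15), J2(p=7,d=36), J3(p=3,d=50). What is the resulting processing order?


EDD: sort by earliest due date
  J1: d=15, p=10
  J2: d=36, p=7
  J3: d=50, p=3
Order: J1 → J2 → J3


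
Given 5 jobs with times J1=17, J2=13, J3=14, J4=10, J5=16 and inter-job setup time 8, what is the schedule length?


Makespan = Σ processing + (n-1) × setup
= (17 + 13 + 14 + 10 + 16) + (5-1)×8
= 70 + 32
= 102 time units


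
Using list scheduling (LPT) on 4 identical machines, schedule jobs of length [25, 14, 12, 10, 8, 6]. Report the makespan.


Jobs (LPT sorted): [25, 14, 12, 10, 8, 6]
Machines: 4
  J=25 → Machine 1 (load: 0+25=25)
  J=14 → Machine 2 (load: 0+14=14)
  J=12 → Machine 3 (load: 0+12=12)
  J=10 → Machine 4 (load: 0+10=10)
  J=8 → Machine 4 (load: 10+8=18)
  J=6 → Machine 3 (load: 12+6=18)
Machine loads: [25, 14, 18, 18]
Makespan = max = 25 time units


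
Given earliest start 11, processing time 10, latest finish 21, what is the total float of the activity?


EF = ES + duration = 11 + 10 = 21
LS = LF - duration = 21 - 10 = 11
Total Float = LF - EF = 21 - 21
(or LS - ES = 11 - 11)
= 0


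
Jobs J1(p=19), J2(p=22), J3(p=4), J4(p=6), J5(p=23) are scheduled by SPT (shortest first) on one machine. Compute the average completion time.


SPT order: J3 → J4 → J1 → J2 → J5
Completion times:
  J3: C=4
  J4: C=10
  J1: C=29
  J2: C=51
  J5: C=74
Sum = 168, n = 5
Mean flow = 168/5
= 33.60


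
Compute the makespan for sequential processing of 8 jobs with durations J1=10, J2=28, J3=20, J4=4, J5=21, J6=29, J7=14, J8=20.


Sequential makespan: sum all processing times
= 10 + 28 + 20 + 4 + 21 + 29 + 14 + 20
= 146 time units


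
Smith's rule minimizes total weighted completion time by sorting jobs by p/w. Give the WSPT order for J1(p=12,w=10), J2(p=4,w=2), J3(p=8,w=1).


WSPT (Smith's rule): sort by p/w ascending
  J1: p/w = 12/10 = 1.200
  J2: p/w = 4/2 = 2.000
  J3: p/w = 8/1 = 8.000
Order: J1 → J2 → J3


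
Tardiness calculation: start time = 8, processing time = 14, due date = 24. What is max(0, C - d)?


Completion = start + processing = 8 + 14 = 22
Tardiness = max(0, C - d) = max(0, 22 - 24)
= max(0, -2)
= 0


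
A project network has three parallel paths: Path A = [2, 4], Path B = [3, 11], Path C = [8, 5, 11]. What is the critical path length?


Path A: 2 + 4 = 6
Path B: 3 + 11 = 14
Path C: 8 + 5 + 11 = 24
Critical path = longest = max(6, 14, 24)
= 24 (Path C)


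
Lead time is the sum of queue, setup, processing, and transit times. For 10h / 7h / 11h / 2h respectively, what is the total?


Lead time = queue + setup + processing + transit
= 10 + 7 + 11 + 2
= 30 hours


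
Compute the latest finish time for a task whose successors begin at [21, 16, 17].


LF = min of all successor start times
Successors start at: [21, 16, 17]
LF = min(21, 16, 17)
= 16


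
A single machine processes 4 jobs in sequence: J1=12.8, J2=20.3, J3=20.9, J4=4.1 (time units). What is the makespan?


Sequential makespan: sum all processing times
= 12.8 + 20.3 + 20.9 + 4.1
= 58.1 time units


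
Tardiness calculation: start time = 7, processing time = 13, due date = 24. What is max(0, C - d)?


Completion = start + processing = 7 + 13 = 20
Tardiness = max(0, C - d) = max(0, 20 - 24)
= max(0, -4)
= 0


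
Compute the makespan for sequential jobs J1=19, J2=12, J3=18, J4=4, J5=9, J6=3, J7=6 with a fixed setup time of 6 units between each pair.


Makespan = Σ processing + (n-1) × setup
= (19 + 12 + 18 + 4 + 9 + 3 + 6) + (7-1)×6
= 71 + 36
= 107 time units


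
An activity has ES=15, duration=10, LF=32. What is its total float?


EF = ES + duration = 15 + 10 = 25
LS = LF - duration = 32 - 10 = 22
Total Float = LF - EF = 32 - 25
(or LS - ES = 22 - 15)
= 7


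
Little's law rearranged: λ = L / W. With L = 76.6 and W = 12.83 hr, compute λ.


Little's law: L = λW → λ = L / W
= 76.6 / 12.83
= 5.97 per hour


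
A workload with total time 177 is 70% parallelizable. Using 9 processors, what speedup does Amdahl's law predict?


Amdahl's law: T_p = T × ((1-p) + p/N)
= 177 × ((1-0.7) + 0.7/9)
= 177 × (0.30 + 0.0778)
= 177 × 0.3778
= 66.87
Speedup = 177/66.87
= 2.65×


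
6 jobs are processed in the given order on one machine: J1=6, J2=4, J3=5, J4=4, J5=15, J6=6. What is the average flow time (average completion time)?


Completion times:
  J1: completes at 6
  J2: completes at 10
  J3: completes at 15
  J4: completes at 19
  J5: completes at 34
  J6: completes at 40
Sum = 124
Average = 124/6
= 20.67


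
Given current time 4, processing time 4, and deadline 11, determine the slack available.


Slack = due - current_time - processing
= 11 - 4 - 4
= 3


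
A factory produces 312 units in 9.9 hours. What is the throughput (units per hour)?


Throughput = units / time
= 312 / 9.9
= 31.5 units/hour


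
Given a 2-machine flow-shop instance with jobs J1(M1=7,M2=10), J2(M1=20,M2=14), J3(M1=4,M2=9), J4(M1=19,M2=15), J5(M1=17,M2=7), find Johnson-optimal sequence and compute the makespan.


Johnson's rule:
Group 1 (M1≤M2, sort by M1): ['J3', 'J1']
Group 2 (M1>M2, sort desc M2): ['J4', 'J2', 'J5']
Sequence: J3 → J1 → J4 → J2 → J5
Makespan calculation:
  J3: M1 done=4, M2 done=13
  J1: M1 done=11, M2 done=23
  J4: M1 done=30, M2 done=45
  J2: M1 done=50, M2 done=64
  J5: M1 done=67, M2 done=74
= Sequence: J3 → J1 → J4 → J2 → J5, Makespan: 74


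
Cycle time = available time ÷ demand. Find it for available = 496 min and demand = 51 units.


Cycle time = available time / demand
= 496 / 51
= 9.73 min/unit


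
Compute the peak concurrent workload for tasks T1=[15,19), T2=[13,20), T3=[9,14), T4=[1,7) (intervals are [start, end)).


Check each time point for overlaps:
  t=13: 2 tasks active (T2, T3)
Max concurrent = 2


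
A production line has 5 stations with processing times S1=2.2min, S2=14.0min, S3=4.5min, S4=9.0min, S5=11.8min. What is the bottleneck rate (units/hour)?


Bottleneck = longest station time
Station times: [2.2, 14.0, 4.5, 9.0, 11.8]
Max = 14.0 min
Rate = 60 / 14.0
= 4.29 units/hour (bottleneck: 14.0min)


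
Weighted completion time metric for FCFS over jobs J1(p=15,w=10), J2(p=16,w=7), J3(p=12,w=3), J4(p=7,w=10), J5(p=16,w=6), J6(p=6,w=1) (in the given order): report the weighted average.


Completion times:
  J1: C=15, w×C=10×15=150
  J2: C=31, w×C=7×31=217
  J3: C=43, w×C=3×43=129
  J4: C=50, w×C=10×50=500
  J5: C=66, w×C=6×66=396
  J6: C=72, w×C=1×72=72
Sum w×C = 1464
Sum w = 37
Weighted avg = 1464/37
= 39.57


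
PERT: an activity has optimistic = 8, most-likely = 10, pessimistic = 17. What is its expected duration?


te = (o + 4m + p) / 6
= (8 + 4×10 + 17) / 6
= (8 + 40 + 17) / 6
= 65 / 6
= 10.83


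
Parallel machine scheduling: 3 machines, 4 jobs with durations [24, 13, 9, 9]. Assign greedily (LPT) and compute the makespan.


Jobs (LPT sorted): [24, 13, 9, 9]
Machines: 3
  J=24 → Machine 1 (load: 0+24=24)
  J=13 → Machine 2 (load: 0+13=13)
  J=9 → Machine 3 (load: 0+9=9)
  J=9 → Machine 3 (load: 9+9=18)
Machine loads: [24, 13, 18]
Makespan = max = 24 time units


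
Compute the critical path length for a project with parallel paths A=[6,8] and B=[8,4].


Path A: 6 + 8 = 14
Path B: 8 + 4 = 12
Critical path = longest = max(14, 12)
= 14 (Path A)


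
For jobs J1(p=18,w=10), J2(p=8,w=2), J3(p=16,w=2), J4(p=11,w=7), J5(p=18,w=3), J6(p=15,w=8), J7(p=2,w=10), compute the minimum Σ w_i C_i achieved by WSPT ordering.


WSPT order (by p/w): J7 → J4 → J1 → J6 → J2 → J5 → J3
  J7: C=2, w·C=10×2=20
  J4: C=13, w·C=7×13=91
  J1: C=31, w·C=10×31=310
  J6: C=46, w·C=8×46=368
  J2: C=54, w·C=2×54=108
  J5: C=72, w·C=3×72=216
  J3: C=88, w·C=2×88=176
Σ w·C = 1289
= 1289


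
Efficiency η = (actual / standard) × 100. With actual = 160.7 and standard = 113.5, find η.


Efficiency = (actual / standard) × 100
= (160.7 / 113.5) × 100
= 141.6%


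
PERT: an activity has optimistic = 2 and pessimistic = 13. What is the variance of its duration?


σ² = ((p - o) / 6)² = (p - o)² / 36
= (13 - 2)² / 36
= 11² / 36
= 121 / 36
= 3.3611


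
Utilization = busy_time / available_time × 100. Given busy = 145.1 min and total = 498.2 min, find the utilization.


Utilization = busy / total × 100
= 145.1 / 498.2 × 100
= 29.1%


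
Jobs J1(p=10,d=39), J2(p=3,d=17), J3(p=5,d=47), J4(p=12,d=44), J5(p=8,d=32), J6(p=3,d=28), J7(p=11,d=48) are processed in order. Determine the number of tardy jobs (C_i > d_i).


Completion vs due date:
  J1: C=10, d=39 → on time
  J2: C=13, d=17 → on time
  J3: C=18, d=47 → on time
  J4: C=30, d=44 → on time
  J5: C=38, d=32 → TARDY
  J6: C=41, d=28 → TARDY
  J7: C=52, d=48 → TARDY
Tardy jobs: J5, J6, J7
Count = 3


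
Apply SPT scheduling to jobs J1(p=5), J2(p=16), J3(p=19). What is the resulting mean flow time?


SPT order: J1 → J2 → J3
Completion times:
  J1: C=5
  J2: C=21
  J3: C=40
Sum = 66, n = 3
Mean flow = 66/3
= 22.00


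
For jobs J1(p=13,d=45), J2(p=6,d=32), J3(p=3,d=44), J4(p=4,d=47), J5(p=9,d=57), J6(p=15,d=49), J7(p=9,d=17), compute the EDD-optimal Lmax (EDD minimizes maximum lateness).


EDD order: J7 → J2 → J3 → J1 → J4 → J6 → J5
Completion and lateness:
  J7: C=9, d=17, L=9-17=-8
  J2: C=15, d=32, L=15-32=-17
  J3: C=18, d=44, L=18-44=-26
  J1: C=31, d=45, L=31-45=-14
  J4: C=35, d=47, L=35-47=-12
  J6: C=50, d=49, L=50-49=1
  J5: C=59, d=57, L=59-57=2
Lmax = max(-8, -17, -26, -14, -12, 1, 2)
= 2


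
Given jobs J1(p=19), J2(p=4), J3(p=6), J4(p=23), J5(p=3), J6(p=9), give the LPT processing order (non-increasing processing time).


LPT: sort by longest processing time first
  J4: p=23
  J1: p=19
  J6: p=9
  J3: p=6
  J2: p=4
  J5: p=3
Order: J4 → J1 → J6 → J3 → J2 → J5


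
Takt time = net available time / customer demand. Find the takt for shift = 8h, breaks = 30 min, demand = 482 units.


Available = 8×60 - 30 = 450 min
Takt time = 450 / 482
= 0.93 min/unit


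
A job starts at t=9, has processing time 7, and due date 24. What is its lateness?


Completion = 9 + 7 = 16
Lateness = C - d = 16 - 24
= -8


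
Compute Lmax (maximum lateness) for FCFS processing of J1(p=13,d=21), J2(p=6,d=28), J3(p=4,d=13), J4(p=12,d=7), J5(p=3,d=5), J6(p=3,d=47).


Lateness per job (L = C - d):
  J1: C=13, d=21, L=-8
  J2: C=19, d=28, L=-9
  J3: C=23, d=13, L=10
  J4: C=35, d=7, L=28
  J5: C=38, d=5, L=33
  J6: C=41, d=47, L=-6
Lmax = max(-8, -9, 10, 28, 33, -6)
= 33


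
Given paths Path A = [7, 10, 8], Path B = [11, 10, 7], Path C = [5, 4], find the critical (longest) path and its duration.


Path A: 7 + 10 + 8 = 25
Path B: 11 + 10 + 7 = 28
Path C: 5 + 4 = 9
Critical path = longest = max(25, 28, 9)
= 28 (Path B)


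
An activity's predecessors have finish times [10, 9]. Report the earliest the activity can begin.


ES = max of all predecessor completion times
Predecessors: [10, 9]
ES = max(10, 9)
= 10


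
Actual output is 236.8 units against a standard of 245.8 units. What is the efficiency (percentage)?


Efficiency = (actual / standard) × 100
= (236.8 / 245.8) × 100
= 96.3%


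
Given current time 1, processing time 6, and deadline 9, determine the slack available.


Slack = due - current_time - processing
= 9 - 1 - 6
= 2


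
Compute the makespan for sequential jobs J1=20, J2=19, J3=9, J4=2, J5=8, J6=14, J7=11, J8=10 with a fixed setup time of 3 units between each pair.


Makespan = Σ processing + (n-1) × setup
= (20 + 19 + 9 + 2 + 8 + 14 + 11 + 10) + (8-1)×3
= 93 + 21
= 114 time units


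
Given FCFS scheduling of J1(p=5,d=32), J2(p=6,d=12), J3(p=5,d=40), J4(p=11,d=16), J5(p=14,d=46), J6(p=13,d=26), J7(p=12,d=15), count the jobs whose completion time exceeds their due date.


Completion vs due date:
  J1: C=5, d=32 → on time
  J2: C=11, d=12 → on time
  J3: C=16, d=40 → on time
  J4: C=27, d=16 → TARDY
  J5: C=41, d=46 → on time
  J6: C=54, d=26 → TARDY
  J7: C=66, d=15 → TARDY
Tardy jobs: J4, J6, J7
Count = 3


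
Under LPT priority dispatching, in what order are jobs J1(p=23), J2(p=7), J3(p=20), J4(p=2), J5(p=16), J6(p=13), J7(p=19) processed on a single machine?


LPT: sort by longest processing time first
  J1: p=23
  J3: p=20
  J7: p=19
  J5: p=16
  J6: p=13
  J2: p=7
  J4: p=2
Order: J1 → J3 → J7 → J5 → J6 → J2 → J4


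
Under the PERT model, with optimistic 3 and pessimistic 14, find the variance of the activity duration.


σ² = ((p - o) / 6)² = (p - o)² / 36
= (14 - 3)² / 36
= 11² / 36
= 121 / 36
= 3.3611


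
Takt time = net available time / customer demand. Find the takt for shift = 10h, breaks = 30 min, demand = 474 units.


Available = 10×60 - 30 = 570 min
Takt time = 570 / 474
= 1.20 min/unit


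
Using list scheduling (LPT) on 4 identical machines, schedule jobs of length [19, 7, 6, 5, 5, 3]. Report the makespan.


Jobs (LPT sorted): [19, 7, 6, 5, 5, 3]
Machines: 4
  J=19 → Machine 1 (load: 0+19=19)
  J=7 → Machine 2 (load: 0+7=7)
  J=6 → Machine 3 (load: 0+6=6)
  J=5 → Machine 4 (load: 0+5=5)
  J=5 → Machine 4 (load: 5+5=10)
  J=3 → Machine 3 (load: 6+3=9)
Machine loads: [19, 7, 9, 10]
Makespan = max = 19 time units


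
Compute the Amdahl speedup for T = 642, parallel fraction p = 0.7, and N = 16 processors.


Amdahl's law: T_p = T × ((1-p) + p/N)
= 642 × ((1-0.7) + 0.7/16)
= 642 × (0.30 + 0.0437)
= 642 × 0.3438
= 220.69
Speedup = 642/220.69
= 2.91×


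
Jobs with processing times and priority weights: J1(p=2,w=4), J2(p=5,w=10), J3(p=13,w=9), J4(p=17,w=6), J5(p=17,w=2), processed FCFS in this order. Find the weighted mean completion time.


Completion times:
  J1: C=2, w×C=4×2=8
  J2: C=7, w×C=10×7=70
  J3: C=20, w×C=9×20=180
  J4: C=37, w×C=6×37=222
  J5: C=54, w×C=2×54=108
Sum w×C = 588
Sum w = 31
Weighted avg = 588/31
= 18.97


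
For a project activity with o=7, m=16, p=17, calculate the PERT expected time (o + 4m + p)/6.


te = (o + 4m + p) / 6
= (7 + 4×16 + 17) / 6
= (7 + 64 + 17) / 6
= 88 / 6
= 14.67


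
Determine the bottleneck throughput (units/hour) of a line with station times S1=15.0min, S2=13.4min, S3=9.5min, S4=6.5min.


Bottleneck = longest station time
Station times: [15.0, 13.4, 9.5, 6.5]
Max = 15.0 min
Rate = 60 / 15.0
= 4.00 units/hour (bottleneck: 15.0min)


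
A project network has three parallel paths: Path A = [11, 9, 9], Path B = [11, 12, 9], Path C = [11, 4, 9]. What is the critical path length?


Path A: 11 + 9 + 9 = 29
Path B: 11 + 12 + 9 = 32
Path C: 11 + 4 + 9 = 24
Critical path = longest = max(29, 32, 24)
= 32 (Path B)


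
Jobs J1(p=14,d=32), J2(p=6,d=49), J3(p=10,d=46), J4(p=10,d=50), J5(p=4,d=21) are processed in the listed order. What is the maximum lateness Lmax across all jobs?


Lateness per job (L = C - d):
  J1: C=14, d=32, L=-18
  J2: C=20, d=49, L=-29
  J3: C=30, d=46, L=-16
  J4: C=40, d=50, L=-10
  J5: C=44, d=21, L=23
Lmax = max(-18, -29, -16, -10, 23)
= 23


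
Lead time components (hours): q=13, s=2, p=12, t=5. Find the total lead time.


Lead time = queue + setup + processing + transit
= 13 + 2 + 12 + 5
= 32 hours


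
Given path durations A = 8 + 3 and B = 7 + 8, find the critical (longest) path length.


Path A: 8 + 3 = 11
Path B: 7 + 8 = 15
Critical path = longest = max(11, 15)
= 15 (Path B)


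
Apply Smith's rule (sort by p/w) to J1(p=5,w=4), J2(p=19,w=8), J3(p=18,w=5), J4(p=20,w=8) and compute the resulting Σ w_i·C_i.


WSPT order (by p/w): J1 → J2 → J4 → J3
  J1: C=5, w·C=4×5=20
  J2: C=24, w·C=8×24=192
  J4: C=44, w·C=8×44=352
  J3: C=62, w·C=5×62=310
Σ w·C = 874
= 874


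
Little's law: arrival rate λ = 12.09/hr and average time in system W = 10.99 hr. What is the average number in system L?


Little's law: L = λ × W
= 12.09 × 10.99
= 132.87


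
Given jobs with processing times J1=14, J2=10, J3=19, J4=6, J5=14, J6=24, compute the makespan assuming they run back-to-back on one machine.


Sequential makespan: sum all processing times
= 14 + 10 + 19 + 6 + 14 + 24
= 87 time units


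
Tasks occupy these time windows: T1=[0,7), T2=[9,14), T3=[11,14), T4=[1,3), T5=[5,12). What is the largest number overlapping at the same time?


Check each time point for overlaps:
  t=11: 3 tasks active (T2, T3, T5)
Max concurrent = 3


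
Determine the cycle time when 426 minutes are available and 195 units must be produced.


Cycle time = available time / demand
= 426 / 195
= 2.18 min/unit


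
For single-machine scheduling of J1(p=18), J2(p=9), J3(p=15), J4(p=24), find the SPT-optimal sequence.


SPT: sort by shortest processing time
  J2: p=9
  J3: p=15
  J1: p=18
  J4: p=24
Order: J2 → J3 → J1 → J4


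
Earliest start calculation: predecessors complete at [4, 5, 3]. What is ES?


ES = max of all predecessor completion times
Predecessors: [4, 5, 3]
ES = max(4, 5, 3)
= 5
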